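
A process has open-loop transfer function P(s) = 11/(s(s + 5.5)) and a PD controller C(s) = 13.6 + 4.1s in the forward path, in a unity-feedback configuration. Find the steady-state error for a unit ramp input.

0.0368

The loop has one pole at the origin (type 1). Velocity error constant K_v = lim_{s→0} s·C(s)P(s) = 13.6·11/5.5 = 27.2.
Steady-state error to a unit ramp: e_ss = 1/K_v = 0.0368.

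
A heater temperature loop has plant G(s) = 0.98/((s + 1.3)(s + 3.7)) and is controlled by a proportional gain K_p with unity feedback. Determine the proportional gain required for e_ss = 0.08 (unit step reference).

K_p = 56.4

For a type-0 loop with proportional control, e_ss = 1/(1 + K_p·G(0)).
G(0) = 0.2037. Require 1/(1 + K_p·0.2037) = 0.08, so 1 + 0.2037·K_p = 12.5.
K_p = (12.5 − 1)/0.2037 = 56.4.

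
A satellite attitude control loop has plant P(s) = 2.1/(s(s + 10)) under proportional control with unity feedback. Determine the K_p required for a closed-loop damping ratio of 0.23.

Closed-loop characteristic equation: s² + 10s + K_p·2.1 = 0.
So ω_n = √(2.1K_p) and 2ζω_n = 10, giving ζ = 10/(2√(2.1K_p)).
Setting ζ = 0.23: √(2.1K_p) = 10/(2·0.23) = 21.74, so K_p = 472.6/2.1 = 225.

K_p = 225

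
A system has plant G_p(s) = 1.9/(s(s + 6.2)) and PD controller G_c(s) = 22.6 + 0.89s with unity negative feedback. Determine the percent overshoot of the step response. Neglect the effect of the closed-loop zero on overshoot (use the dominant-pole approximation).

Forward path: (22.6 + 0.89s)·1.9/(s(s+6.2)). The closed-loop characteristic equation is s² + (6.2 + 1.9·0.89)s + 1.9·22.6 = 0.
That is s² + 7.891s + 42.94 = 0, so ω_n = 6.553 rad/s and ζ = 7.891/(2·6.553) = 0.6021.
%OS = 100·exp(−πζ/√(1−ζ²)) = 9.36%.

9.36%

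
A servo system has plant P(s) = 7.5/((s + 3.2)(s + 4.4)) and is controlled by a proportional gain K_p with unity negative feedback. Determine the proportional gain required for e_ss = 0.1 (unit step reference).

Steady-state error for a unit step on this type-0 loop is 1/(1 + K_p·P(0)).
P(0) = 0.5327. Require 1/(1 + K_p·0.5327) = 0.1, so 1 + 0.5327·K_p = 10.
K_p = (10 − 1)/0.5327 = 16.9.

K_p = 16.9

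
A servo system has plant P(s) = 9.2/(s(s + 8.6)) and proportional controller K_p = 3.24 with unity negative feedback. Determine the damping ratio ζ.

The closed-loop denominator is s(s+8.6) + 3.24·9.2 = s² + 8.6s + 29.81.
Matching s² + 2ζω_n s + ω_n²: ω_n = √29.81 = 5.46 rad/s and 2ζω_n = 8.6, so ζ = 8.6/(2·5.46) = 0.788.

ζ = 0.788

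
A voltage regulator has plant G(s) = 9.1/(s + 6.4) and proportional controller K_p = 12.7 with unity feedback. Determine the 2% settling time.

T_s ≈ 0.0328 s

Closed-loop transfer function: T(s) = K_p·G(s)/(1 + K_p·G(s)) = 115.6/(s + 6.4 + 115.6) = 115.6/(s + 122).
Time constant τ = 1/122 = 0.008199 s, so the 2% settling time is about 4τ = 0.0328 s.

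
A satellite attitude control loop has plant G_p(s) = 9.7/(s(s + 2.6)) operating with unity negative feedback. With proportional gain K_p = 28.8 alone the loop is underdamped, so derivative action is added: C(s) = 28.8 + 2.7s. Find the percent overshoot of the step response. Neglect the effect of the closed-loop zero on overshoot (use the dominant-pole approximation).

0.487%

Forward path: (28.8 + 2.7s)·9.7/(s(s+2.6)). The closed-loop characteristic equation is s² + (2.6 + 9.7·2.7)s + 9.7·28.8 = 0.
That is s² + 28.79s + 279.4 = 0, so ω_n = 16.71 rad/s and ζ = 28.79/(2·16.71) = 0.8613.
%OS = 100·exp(−πζ/√(1−ζ²)) = 0.487%.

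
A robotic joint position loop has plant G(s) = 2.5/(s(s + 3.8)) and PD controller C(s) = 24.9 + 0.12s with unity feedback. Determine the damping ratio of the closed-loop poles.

ζ = 0.26

Forward path: (24.9 + 0.12s)·2.5/(s(s+3.8)). The closed-loop characteristic equation is s² + (3.8 + 2.5·0.12)s + 2.5·24.9 = 0.
That is s² + 4.1s + 62.25 = 0, so ω_n = 7.89 rad/s and ζ = 4.1/(2·7.89) = 0.2598.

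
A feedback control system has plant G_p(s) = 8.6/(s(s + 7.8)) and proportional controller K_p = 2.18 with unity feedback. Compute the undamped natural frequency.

1 + K_p·G_p(s) = 0 gives s² + 7.8s + 18.75 = 0.
Matching s² + 2ζω_n s + ω_n²: ω_n = √18.75 = 4.33 rad/s and 2ζω_n = 7.8, so ζ = 7.8/(2·4.33) = 0.901.

ω_n = 4.33 rad/s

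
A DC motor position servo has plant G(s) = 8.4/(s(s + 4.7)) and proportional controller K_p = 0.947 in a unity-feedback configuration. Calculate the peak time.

T_p = 2.01 s

From 1 + K_pG(s) = 0: s² + 4.7s + 7.955 = 0 ⇒ ω_n = 2.82, ζ = 0.8332.
Damped frequency ω_d = ω_n√(1−ζ²) = 1.56 rad/s, so peak time T_p = π/ω_d = 2.01 s.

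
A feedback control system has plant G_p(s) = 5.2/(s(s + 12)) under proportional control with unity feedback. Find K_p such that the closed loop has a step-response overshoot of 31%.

From %OS = 100·exp(−πζ/√(1−ζ²)) = 31%, ζ = −ln(0.31)/√(π²+ln²(0.31)) = 0.3493.
Characteristic equation s² + 12s + 5.2K_p = 0 gives ζ = 12/(2√(5.2K_p)).
Setting ζ = 0.3493: √(5.2K_p) = 12/(2·0.3493) = 17.18, so K_p = 295/5.2 = 56.7.

K_p = 56.7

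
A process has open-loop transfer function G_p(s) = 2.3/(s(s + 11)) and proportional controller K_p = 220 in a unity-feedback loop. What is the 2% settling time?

Closed-loop characteristic equation: s² + 11s + 506 = 0, so ω_n = 22.49 rad/s and ζ = 11/(2·22.49) = 0.2445.
2% settling time T_s ≈ 4/(ζω_n) = 4/5.5 = 0.727 s.

T_s ≈ 0.727 s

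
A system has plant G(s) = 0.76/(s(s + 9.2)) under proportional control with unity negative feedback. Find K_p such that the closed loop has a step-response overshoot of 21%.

K_p = 141

From %OS = 100·exp(−πζ/√(1−ζ²)) = 21%, ζ = −ln(0.21)/√(π²+ln²(0.21)) = 0.4449.
Characteristic equation s² + 9.2s + 0.76K_p = 0 gives ζ = 9.2/(2√(0.76K_p)).
Setting ζ = 0.4449: √(0.76K_p) = 9.2/(2·0.4449) = 10.34, so K_p = 106.9/0.76 = 141.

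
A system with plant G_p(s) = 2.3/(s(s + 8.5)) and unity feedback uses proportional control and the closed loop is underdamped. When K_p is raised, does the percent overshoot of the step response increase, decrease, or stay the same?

Characteristic equation s² + 8.5s + K_p·2.3 = 0: raising K_p raises ω_n while 2ζω_n = 8.5 is fixed, so ζ falls and overshoot grows.

increase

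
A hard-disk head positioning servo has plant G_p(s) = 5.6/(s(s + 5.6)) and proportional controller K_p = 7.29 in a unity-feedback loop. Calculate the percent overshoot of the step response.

From 1 + K_pG_p(s) = 0: s² + 5.6s + 40.82 = 0 ⇒ ω_n = 6.389, ζ = 0.4382.
%OS = 100·exp(−πζ/√(1−ζ²)) = 100·exp(−π·0.4382/√0.808) = 21.6%.

21.6%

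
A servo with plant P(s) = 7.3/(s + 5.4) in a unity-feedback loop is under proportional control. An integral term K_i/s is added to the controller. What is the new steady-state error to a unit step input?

0

Adding integral action puts a pole at s = 0 in the forward path, raising the system type to 1; a type-1 loop has zero steady-state error to a step.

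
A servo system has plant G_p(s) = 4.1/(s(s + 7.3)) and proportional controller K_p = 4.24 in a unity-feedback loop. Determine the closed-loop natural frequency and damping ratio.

The closed-loop denominator is s(s+7.3) + 4.24·4.1 = s² + 7.3s + 17.38.
Matching s² + 2ζω_n s + ω_n²: ω_n = √17.38 = 4.169 rad/s and 2ζω_n = 7.3, so ζ = 7.3/(2·4.169) = 0.875.

ω_n = 4.17 rad/s, ζ = 0.875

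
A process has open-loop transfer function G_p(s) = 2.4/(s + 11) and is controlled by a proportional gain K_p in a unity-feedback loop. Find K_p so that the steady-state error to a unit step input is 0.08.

The loop is type 0, so e_ss(step) = 1/(1 + K_pos) with K_pos = K_p·G_p(0).
G_p(0) = 0.2182. Require 1/(1 + K_p·0.2182) = 0.08, so 1 + 0.2182·K_p = 12.5.
K_p = (12.5 − 1)/0.2182 = 52.7.

K_p = 52.7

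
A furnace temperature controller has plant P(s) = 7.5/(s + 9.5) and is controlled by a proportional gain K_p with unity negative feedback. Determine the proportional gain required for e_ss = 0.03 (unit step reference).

K_p = 41

For a type-0 loop with proportional control, e_ss = 1/(1 + K_p·P(0)).
P(0) = 0.7895. Require 1/(1 + K_p·0.7895) = 0.03, so 1 + 0.7895·K_p = 33.33.
K_p = (33.33 − 1)/0.7895 = 41.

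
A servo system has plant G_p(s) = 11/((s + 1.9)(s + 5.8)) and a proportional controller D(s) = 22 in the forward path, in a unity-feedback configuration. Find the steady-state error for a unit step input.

The loop is type 0. Static position error constant K_pos = D(0)·G_p(0) = 22·0.9982 = 21.96.
Steady-state error to a unit step: e_ss = 1/(1+K_pos) = 1/22.96 = 0.0436.

0.0436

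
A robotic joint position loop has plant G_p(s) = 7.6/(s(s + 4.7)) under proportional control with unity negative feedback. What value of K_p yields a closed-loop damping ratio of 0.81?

K_p = 1.11

Closed-loop characteristic equation: s² + 4.7s + K_p·7.6 = 0.
So ω_n = √(7.6K_p) and 2ζω_n = 4.7, giving ζ = 4.7/(2√(7.6K_p)).
Setting ζ = 0.81: √(7.6K_p) = 4.7/(2·0.81) = 2.901, so K_p = 8.417/7.6 = 1.11.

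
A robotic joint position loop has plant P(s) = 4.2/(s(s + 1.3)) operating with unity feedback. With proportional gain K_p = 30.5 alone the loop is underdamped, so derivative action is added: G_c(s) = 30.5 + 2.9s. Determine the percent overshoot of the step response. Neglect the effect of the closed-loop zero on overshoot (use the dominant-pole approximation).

Forward path: (30.5 + 2.9s)·4.2/(s(s+1.3)). The closed-loop characteristic equation is s² + (1.3 + 4.2·2.9)s + 4.2·30.5 = 0.
That is s² + 13.48s + 128.1 = 0, so ω_n = 11.32 rad/s and ζ = 13.48/(2·11.32) = 0.5955.
%OS = 100·exp(−πζ/√(1−ζ²)) = 9.74%.

9.74%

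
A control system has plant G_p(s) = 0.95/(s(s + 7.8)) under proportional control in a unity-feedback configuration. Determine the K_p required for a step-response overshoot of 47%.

K_p = 293

From %OS = 100·exp(−πζ/√(1−ζ²)) = 47%, ζ = −ln(0.47)/√(π²+ln²(0.47)) = 0.2337.
Characteristic equation s² + 7.8s + 0.95K_p = 0 gives ζ = 7.8/(2√(0.95K_p)).
Setting ζ = 0.2337: √(0.95K_p) = 7.8/(2·0.2337) = 16.69, so K_p = 278.5/0.95 = 293.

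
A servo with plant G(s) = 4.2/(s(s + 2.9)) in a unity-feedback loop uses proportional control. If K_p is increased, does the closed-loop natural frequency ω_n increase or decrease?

increase

ω_n = √(4.2·K_p), which grows with K_p.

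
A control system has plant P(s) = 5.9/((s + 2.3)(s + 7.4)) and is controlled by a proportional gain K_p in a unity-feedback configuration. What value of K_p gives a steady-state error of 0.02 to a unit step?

K_p = 141

The loop is type 0, so e_ss(step) = 1/(1 + K_pos) with K_pos = K_p·P(0).
P(0) = 0.3467. Require 1/(1 + K_p·0.3467) = 0.02, so 1 + 0.3467·K_p = 50.
K_p = (50 − 1)/0.3467 = 141.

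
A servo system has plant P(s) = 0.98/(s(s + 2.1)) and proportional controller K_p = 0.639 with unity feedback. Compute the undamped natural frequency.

1 + K_p·P(s) = 0 gives s² + 2.1s + 0.6262 = 0.
So ω_n² = 0.6262 ⇒ ω_n = 0.7913 rad/s, and ζ = 2.1/(2ω_n) = 1.33.

ω_n = 0.791 rad/s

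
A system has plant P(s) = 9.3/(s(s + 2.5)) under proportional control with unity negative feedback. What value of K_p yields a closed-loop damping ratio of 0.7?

Closed-loop characteristic equation: s² + 2.5s + K_p·9.3 = 0.
So ω_n = √(9.3K_p) and 2ζω_n = 2.5, giving ζ = 2.5/(2√(9.3K_p)).
Setting ζ = 0.7: √(9.3K_p) = 2.5/(2·0.7) = 1.786, so K_p = 3.189/9.3 = 0.343.

K_p = 0.343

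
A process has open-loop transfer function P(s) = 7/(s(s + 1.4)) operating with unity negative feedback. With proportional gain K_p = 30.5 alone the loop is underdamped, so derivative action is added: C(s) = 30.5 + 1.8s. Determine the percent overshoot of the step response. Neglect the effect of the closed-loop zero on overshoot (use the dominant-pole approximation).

Forward path: (30.5 + 1.8s)·7/(s(s+1.4)). The closed-loop characteristic equation is s² + (1.4 + 7·1.8)s + 7·30.5 = 0.
That is s² + 14s + 213.5 = 0, so ω_n = 14.61 rad/s and ζ = 14/(2·14.61) = 0.4791.
%OS = 100·exp(−πζ/√(1−ζ²)) = 18%.

18%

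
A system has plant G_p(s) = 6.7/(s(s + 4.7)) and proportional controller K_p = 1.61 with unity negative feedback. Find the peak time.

T_p = 1.37 s

Closed-loop characteristic equation: s² + 4.7s + 10.79 = 0, so ω_n = 3.284 rad/s and ζ = 4.7/(2·3.284) = 0.7155.
Damped frequency ω_d = ω_n√(1−ζ²) = 2.294 rad/s, so peak time T_p = π/ω_d = 1.37 s.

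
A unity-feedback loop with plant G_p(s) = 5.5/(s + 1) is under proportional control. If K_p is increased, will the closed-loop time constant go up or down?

decrease

Closed-loop pole is at s = −(1+K_p·5.5); larger K_p moves it further left, so τ = 1/(1+K_p·5.5) decreases.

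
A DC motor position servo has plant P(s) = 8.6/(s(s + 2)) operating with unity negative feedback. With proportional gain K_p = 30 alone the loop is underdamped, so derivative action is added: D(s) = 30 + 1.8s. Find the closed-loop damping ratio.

Forward path: (30 + 1.8s)·8.6/(s(s+2)). The closed-loop characteristic equation is s² + (2 + 8.6·1.8)s + 8.6·30 = 0.
That is s² + 17.48s + 258 = 0, so ω_n = 16.06 rad/s and ζ = 17.48/(2·16.06) = 0.5441.

ζ = 0.544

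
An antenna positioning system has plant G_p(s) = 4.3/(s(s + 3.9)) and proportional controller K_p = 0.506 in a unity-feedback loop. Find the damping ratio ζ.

ζ = 1.32

1 + K_p·G_p(s) = 0 gives s² + 3.9s + 2.176 = 0.
So ω_n² = 2.176 ⇒ ω_n = 1.475 rad/s, and ζ = 3.9/(2ω_n) = 1.32.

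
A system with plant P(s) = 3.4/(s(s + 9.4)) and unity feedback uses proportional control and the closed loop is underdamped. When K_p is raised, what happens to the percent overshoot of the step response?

ζ = 9.4/(2√(3.4K_p)) decreases as K_p grows; lower damping means more overshoot.

increase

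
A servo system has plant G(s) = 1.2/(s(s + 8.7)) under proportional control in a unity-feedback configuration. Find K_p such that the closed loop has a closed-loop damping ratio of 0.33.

K_p = 145

Closed-loop characteristic equation: s² + 8.7s + K_p·1.2 = 0.
So ω_n = √(1.2K_p) and 2ζω_n = 8.7, giving ζ = 8.7/(2√(1.2K_p)).
Setting ζ = 0.33: √(1.2K_p) = 8.7/(2·0.33) = 13.18, so K_p = 173.8/1.2 = 145.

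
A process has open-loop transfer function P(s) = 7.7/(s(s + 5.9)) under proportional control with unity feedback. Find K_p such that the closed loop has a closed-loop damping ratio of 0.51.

K_p = 4.35

Closed-loop characteristic equation: s² + 5.9s + K_p·7.7 = 0.
So ω_n = √(7.7K_p) and 2ζω_n = 5.9, giving ζ = 5.9/(2√(7.7K_p)).
Setting ζ = 0.51: √(7.7K_p) = 5.9/(2·0.51) = 5.784, so K_p = 33.46/7.7 = 4.35.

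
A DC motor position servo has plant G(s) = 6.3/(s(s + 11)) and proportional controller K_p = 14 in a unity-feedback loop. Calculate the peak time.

From 1 + K_pG(s) = 0: s² + 11s + 88.2 = 0 ⇒ ω_n = 9.391, ζ = 0.5856.
Damped frequency ω_d = ω_n√(1−ζ²) = 7.612 rad/s, so peak time T_p = π/ω_d = 0.413 s.

T_p = 0.413 s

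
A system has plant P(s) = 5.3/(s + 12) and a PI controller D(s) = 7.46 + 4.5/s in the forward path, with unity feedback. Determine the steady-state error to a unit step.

The open loop D(s)P(s) has a pole at the origin (type 1), so the static position error constant is infinite and e_ss = 1/(1+∞) = 0.

0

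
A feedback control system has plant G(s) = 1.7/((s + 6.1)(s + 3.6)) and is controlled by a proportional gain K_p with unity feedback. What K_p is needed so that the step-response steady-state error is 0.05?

Steady-state error for a unit step on this type-0 loop is 1/(1 + K_p·G(0)).
G(0) = 0.07741. Require 1/(1 + K_p·0.07741) = 0.05, so 1 + 0.07741·K_p = 20.
K_p = (20 − 1)/0.07741 = 245.

K_p = 245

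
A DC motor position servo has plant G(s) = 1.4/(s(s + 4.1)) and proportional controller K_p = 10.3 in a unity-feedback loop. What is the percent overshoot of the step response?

13.3%

From 1 + K_pG(s) = 0: s² + 4.1s + 14.42 = 0 ⇒ ω_n = 3.797, ζ = 0.5398.
%OS = 100·exp(−πζ/√(1−ζ²)) = 100·exp(−π·0.5398/√0.7086) = 13.3%.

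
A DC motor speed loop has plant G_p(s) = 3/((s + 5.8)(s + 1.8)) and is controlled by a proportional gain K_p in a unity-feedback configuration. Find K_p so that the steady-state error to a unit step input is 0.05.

K_p = 66.1

Steady-state error for a unit step on this type-0 loop is 1/(1 + K_p·G_p(0)).
G_p(0) = 0.2874. Require 1/(1 + K_p·0.2874) = 0.05, so 1 + 0.2874·K_p = 20.
K_p = (20 − 1)/0.2874 = 66.1.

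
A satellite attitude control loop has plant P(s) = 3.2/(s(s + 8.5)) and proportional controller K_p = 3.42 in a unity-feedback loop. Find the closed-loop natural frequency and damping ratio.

The closed-loop denominator is s(s+8.5) + 3.42·3.2 = s² + 8.5s + 10.94.
So ω_n² = 10.94 ⇒ ω_n = 3.308 rad/s, and ζ = 8.5/(2ω_n) = 1.28.

ω_n = 3.31 rad/s, ζ = 1.28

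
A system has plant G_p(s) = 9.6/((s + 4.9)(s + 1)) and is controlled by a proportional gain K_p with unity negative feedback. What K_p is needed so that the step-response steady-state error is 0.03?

K_p = 16.5

For a type-0 loop with proportional control, e_ss = 1/(1 + K_p·G_p(0)).
G_p(0) = 1.959. Require 1/(1 + K_p·1.959) = 0.03, so 1 + 1.959·K_p = 33.33.
K_p = (33.33 − 1)/1.959 = 16.5.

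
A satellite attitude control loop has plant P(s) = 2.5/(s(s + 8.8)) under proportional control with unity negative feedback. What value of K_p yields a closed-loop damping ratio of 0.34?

Closed-loop characteristic equation: s² + 8.8s + K_p·2.5 = 0.
So ω_n = √(2.5K_p) and 2ζω_n = 8.8, giving ζ = 8.8/(2√(2.5K_p)).
Setting ζ = 0.34: √(2.5K_p) = 8.8/(2·0.34) = 12.94, so K_p = 167.5/2.5 = 67.

K_p = 67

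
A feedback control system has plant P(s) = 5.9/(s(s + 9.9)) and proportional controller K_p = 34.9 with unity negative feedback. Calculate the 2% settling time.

Closed-loop characteristic equation: s² + 9.9s + 205.9 = 0, so ω_n = 14.35 rad/s and ζ = 9.9/(2·14.35) = 0.345.
2% settling time T_s ≈ 4/(ζω_n) = 4/4.95 = 0.808 s.

T_s ≈ 0.808 s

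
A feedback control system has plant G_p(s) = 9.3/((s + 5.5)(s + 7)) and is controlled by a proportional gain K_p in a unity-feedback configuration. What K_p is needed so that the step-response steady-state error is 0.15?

The loop is type 0, so e_ss(step) = 1/(1 + K_pos) with K_pos = K_p·G_p(0).
G_p(0) = 0.2416. Require 1/(1 + K_p·0.2416) = 0.15, so 1 + 0.2416·K_p = 6.667.
K_p = (6.667 − 1)/0.2416 = 23.5.

K_p = 23.5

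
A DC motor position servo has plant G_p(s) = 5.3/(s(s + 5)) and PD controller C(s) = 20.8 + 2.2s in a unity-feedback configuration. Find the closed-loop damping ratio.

Forward path: (20.8 + 2.2s)·5.3/(s(s+5)). The closed-loop characteristic equation is s² + (5 + 5.3·2.2)s + 5.3·20.8 = 0.
That is s² + 16.66s + 110.2 = 0, so ω_n = 10.5 rad/s and ζ = 16.66/(2·10.5) = 0.7934.

ζ = 0.793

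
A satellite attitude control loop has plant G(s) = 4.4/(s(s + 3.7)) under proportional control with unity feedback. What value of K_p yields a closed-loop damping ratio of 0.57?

K_p = 2.39

Closed-loop characteristic equation: s² + 3.7s + K_p·4.4 = 0.
So ω_n = √(4.4K_p) and 2ζω_n = 3.7, giving ζ = 3.7/(2√(4.4K_p)).
Setting ζ = 0.57: √(4.4K_p) = 3.7/(2·0.57) = 3.246, so K_p = 10.53/4.4 = 2.39.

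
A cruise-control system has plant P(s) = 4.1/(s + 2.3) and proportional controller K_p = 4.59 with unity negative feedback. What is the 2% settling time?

Closed-loop transfer function: T(s) = K_p·P(s)/(1 + K_p·P(s)) = 18.82/(s + 2.3 + 18.82) = 18.82/(s + 21.12).
Time constant τ = 1/21.12 = 0.04735 s, so the 2% settling time is about 4τ = 0.189 s.

T_s ≈ 0.189 s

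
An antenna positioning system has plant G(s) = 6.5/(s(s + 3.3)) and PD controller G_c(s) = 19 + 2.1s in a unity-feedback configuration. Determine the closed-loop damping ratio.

Forward path: (19 + 2.1s)·6.5/(s(s+3.3)). The closed-loop characteristic equation is s² + (3.3 + 6.5·2.1)s + 6.5·19 = 0.
That is s² + 16.95s + 123.5 = 0, so ω_n = 11.11 rad/s and ζ = 16.95/(2·11.11) = 0.7626.

ζ = 0.763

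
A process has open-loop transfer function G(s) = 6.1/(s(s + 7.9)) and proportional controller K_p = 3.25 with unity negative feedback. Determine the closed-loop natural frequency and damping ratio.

With unity feedback the closed-loop characteristic equation is s² + 7.9s + 3.25·6.1 = s² + 7.9s + 19.82 = 0.
Matching s² + 2ζω_n s + ω_n²: ω_n = √19.82 = 4.453 rad/s and 2ζω_n = 7.9, so ζ = 7.9/(2·4.453) = 0.887.

ω_n = 4.45 rad/s, ζ = 0.887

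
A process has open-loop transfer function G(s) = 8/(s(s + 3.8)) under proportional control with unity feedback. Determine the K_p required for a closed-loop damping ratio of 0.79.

K_p = 0.723

Closed-loop characteristic equation: s² + 3.8s + K_p·8 = 0.
So ω_n = √(8K_p) and 2ζω_n = 3.8, giving ζ = 3.8/(2√(8K_p)).
Setting ζ = 0.79: √(8K_p) = 3.8/(2·0.79) = 2.405, so K_p = 5.784/8 = 0.723.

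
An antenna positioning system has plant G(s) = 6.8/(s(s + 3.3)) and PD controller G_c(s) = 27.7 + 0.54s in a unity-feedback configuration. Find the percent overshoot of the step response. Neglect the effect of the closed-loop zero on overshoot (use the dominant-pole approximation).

Forward path: (27.7 + 0.54s)·6.8/(s(s+3.3)). The closed-loop characteristic equation is s² + (3.3 + 6.8·0.54)s + 6.8·27.7 = 0.
That is s² + 6.972s + 188.4 = 0, so ω_n = 13.72 rad/s and ζ = 6.972/(2·13.72) = 0.254.
%OS = 100·exp(−πζ/√(1−ζ²)) = 43.8%.

43.8%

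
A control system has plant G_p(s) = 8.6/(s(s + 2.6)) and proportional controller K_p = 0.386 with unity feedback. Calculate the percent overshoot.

4.08%

Closed-loop characteristic equation: s² + 2.6s + 3.32 = 0, so ω_n = 1.822 rad/s and ζ = 2.6/(2·1.822) = 0.7135.
%OS = 100·exp(−πζ/√(1−ζ²)) = 100·exp(−π·0.7135/√0.4909) = 4.08%.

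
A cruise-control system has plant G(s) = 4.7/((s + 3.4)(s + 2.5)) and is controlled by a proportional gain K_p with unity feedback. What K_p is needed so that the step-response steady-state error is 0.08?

For a type-0 loop with proportional control, e_ss = 1/(1 + K_p·G(0)).
G(0) = 0.5529. Require 1/(1 + K_p·0.5529) = 0.08, so 1 + 0.5529·K_p = 12.5.
K_p = (12.5 − 1)/0.5529 = 20.8.

K_p = 20.8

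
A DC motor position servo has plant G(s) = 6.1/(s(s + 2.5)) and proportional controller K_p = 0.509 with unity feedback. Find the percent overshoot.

4.23%

Closed-loop characteristic equation: s² + 2.5s + 3.105 = 0, so ω_n = 1.762 rad/s and ζ = 2.5/(2·1.762) = 0.7094.
%OS = 100·exp(−πζ/√(1−ζ²)) = 100·exp(−π·0.7094/√0.4968) = 4.23%.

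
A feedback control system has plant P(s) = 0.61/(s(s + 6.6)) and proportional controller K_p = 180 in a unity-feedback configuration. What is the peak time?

From 1 + K_pP(s) = 0: s² + 6.6s + 109.8 = 0 ⇒ ω_n = 10.48, ζ = 0.3149.
Damped frequency ω_d = ω_n√(1−ζ²) = 9.945 rad/s, so peak time T_p = π/ω_d = 0.316 s.

T_p = 0.316 s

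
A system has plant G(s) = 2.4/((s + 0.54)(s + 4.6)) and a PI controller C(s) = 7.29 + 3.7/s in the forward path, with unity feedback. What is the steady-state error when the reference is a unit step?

0

The open loop C(s)G(s) has a pole at the origin (type 1), so the static position error constant is infinite and e_ss = 1/(1+∞) = 0.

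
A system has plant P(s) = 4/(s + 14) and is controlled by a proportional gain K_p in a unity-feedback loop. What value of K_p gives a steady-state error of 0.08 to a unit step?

K_p = 40.2

Steady-state error for a unit step on this type-0 loop is 1/(1 + K_p·P(0)).
P(0) = 0.2857. Require 1/(1 + K_p·0.2857) = 0.08, so 1 + 0.2857·K_p = 12.5.
K_p = (12.5 − 1)/0.2857 = 40.2.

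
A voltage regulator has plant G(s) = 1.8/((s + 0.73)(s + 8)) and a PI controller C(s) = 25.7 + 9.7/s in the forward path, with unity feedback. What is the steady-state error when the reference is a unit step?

0

The open loop C(s)G(s) has a pole at the origin (type 1), so the static position error constant is infinite and e_ss = 1/(1+∞) = 0.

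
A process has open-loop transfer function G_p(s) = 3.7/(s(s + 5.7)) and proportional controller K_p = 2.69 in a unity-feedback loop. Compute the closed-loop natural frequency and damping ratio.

The closed-loop denominator is s(s+5.7) + 2.69·3.7 = s² + 5.7s + 9.953.
Matching s² + 2ζω_n s + ω_n²: ω_n = √9.953 = 3.155 rad/s and 2ζω_n = 5.7, so ζ = 5.7/(2·3.155) = 0.903.

ω_n = 3.15 rad/s, ζ = 0.903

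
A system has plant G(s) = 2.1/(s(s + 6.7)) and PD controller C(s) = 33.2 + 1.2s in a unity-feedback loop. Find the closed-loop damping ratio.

ζ = 0.552

Forward path: (33.2 + 1.2s)·2.1/(s(s+6.7)). The closed-loop characteristic equation is s² + (6.7 + 2.1·1.2)s + 2.1·33.2 = 0.
That is s² + 9.22s + 69.72 = 0, so ω_n = 8.35 rad/s and ζ = 9.22/(2·8.35) = 0.5521.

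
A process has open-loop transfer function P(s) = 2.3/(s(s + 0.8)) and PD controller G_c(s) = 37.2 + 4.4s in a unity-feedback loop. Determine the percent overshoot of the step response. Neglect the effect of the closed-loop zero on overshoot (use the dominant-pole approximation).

10.1%

Forward path: (37.2 + 4.4s)·2.3/(s(s+0.8)). The closed-loop characteristic equation is s² + (0.8 + 2.3·4.4)s + 2.3·37.2 = 0.
That is s² + 10.92s + 85.56 = 0, so ω_n = 9.25 rad/s and ζ = 10.92/(2·9.25) = 0.5903.
%OS = 100·exp(−πζ/√(1−ζ²)) = 10.1%.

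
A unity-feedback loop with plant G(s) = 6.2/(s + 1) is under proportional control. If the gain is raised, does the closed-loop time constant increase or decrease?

decrease

The closed-loop bandwidth 1+K_p·6.2 grows with K_p, so τ shrinks.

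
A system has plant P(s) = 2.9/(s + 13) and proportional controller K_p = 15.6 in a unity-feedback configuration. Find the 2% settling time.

T_s ≈ 0.0687 s

Closed-loop transfer function: T(s) = K_p·P(s)/(1 + K_p·P(s)) = 45.24/(s + 13 + 45.24) = 45.24/(s + 58.24).
Time constant τ = 1/58.24 = 0.01717 s, so the 2% settling time is about 4τ = 0.0687 s.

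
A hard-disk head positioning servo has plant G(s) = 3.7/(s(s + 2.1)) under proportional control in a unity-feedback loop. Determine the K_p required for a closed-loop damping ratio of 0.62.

Closed-loop characteristic equation: s² + 2.1s + K_p·3.7 = 0.
So ω_n = √(3.7K_p) and 2ζω_n = 2.1, giving ζ = 2.1/(2√(3.7K_p)).
Setting ζ = 0.62: √(3.7K_p) = 2.1/(2·0.62) = 1.694, so K_p = 2.868/3.7 = 0.775.

K_p = 0.775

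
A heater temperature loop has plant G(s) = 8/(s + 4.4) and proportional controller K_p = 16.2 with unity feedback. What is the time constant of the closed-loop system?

τ = 0.00746 s

Closed-loop transfer function: T(s) = K_p·G(s)/(1 + K_p·G(s)) = 129.6/(s + 4.4 + 129.6) = 129.6/(s + 134).
Time constant τ = 1/134 = 0.00746 s.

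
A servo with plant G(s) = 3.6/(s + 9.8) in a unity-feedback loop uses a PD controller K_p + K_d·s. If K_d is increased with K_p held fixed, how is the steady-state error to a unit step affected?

unchanged

K_d affects only the transient (the s-coefficient); the DC loop gain, and hence e_ss, depends only on K_p.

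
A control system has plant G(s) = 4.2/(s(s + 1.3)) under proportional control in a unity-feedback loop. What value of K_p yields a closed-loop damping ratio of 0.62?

K_p = 0.262

Closed-loop characteristic equation: s² + 1.3s + K_p·4.2 = 0.
So ω_n = √(4.2K_p) and 2ζω_n = 1.3, giving ζ = 1.3/(2√(4.2K_p)).
Setting ζ = 0.62: √(4.2K_p) = 1.3/(2·0.62) = 1.048, so K_p = 1.099/4.2 = 0.262.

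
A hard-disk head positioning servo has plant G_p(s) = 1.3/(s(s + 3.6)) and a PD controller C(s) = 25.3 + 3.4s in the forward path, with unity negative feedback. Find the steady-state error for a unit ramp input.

0.109

The loop has one pole at the origin (type 1). Velocity error constant K_v = lim_{s→0} s·C(s)G_p(s) = 25.3·1.3/3.6 = 9.136.
Steady-state error to a unit ramp: e_ss = 1/K_v = 0.109.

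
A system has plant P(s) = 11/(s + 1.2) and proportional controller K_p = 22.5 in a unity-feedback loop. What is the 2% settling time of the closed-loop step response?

T_s ≈ 0.0161 s

Closed-loop transfer function: T(s) = K_p·P(s)/(1 + K_p·P(s)) = 247.5/(s + 1.2 + 247.5) = 247.5/(s + 248.7).
Time constant τ = 1/248.7 = 0.004021 s, so the 2% settling time is about 4τ = 0.0161 s.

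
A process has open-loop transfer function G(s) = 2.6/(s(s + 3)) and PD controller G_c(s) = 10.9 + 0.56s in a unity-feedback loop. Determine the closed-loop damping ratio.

ζ = 0.419

Forward path: (10.9 + 0.56s)·2.6/(s(s+3)). The closed-loop characteristic equation is s² + (3 + 2.6·0.56)s + 2.6·10.9 = 0.
That is s² + 4.456s + 28.34 = 0, so ω_n = 5.324 rad/s and ζ = 4.456/(2·5.324) = 0.4185.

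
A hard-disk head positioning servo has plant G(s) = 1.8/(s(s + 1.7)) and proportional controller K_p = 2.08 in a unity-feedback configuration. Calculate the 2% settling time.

T_s ≈ 4.71 s

Closed-loop characteristic equation: s² + 1.7s + 3.744 = 0, so ω_n = 1.935 rad/s and ζ = 1.7/(2·1.935) = 0.4393.
2% settling time T_s ≈ 4/(ζω_n) = 4/0.85 = 4.71 s.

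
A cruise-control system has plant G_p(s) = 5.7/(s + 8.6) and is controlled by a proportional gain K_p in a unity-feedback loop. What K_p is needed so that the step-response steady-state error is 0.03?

K_p = 48.8

For a type-0 loop with proportional control, e_ss = 1/(1 + K_p·G_p(0)).
G_p(0) = 0.6628. Require 1/(1 + K_p·0.6628) = 0.03, so 1 + 0.6628·K_p = 33.33.
K_p = (33.33 − 1)/0.6628 = 48.8.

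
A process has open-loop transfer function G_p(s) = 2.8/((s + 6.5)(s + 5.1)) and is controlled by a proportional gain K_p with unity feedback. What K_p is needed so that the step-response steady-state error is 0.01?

K_p = 1170

For a type-0 loop with proportional control, e_ss = 1/(1 + K_p·G_p(0)).
G_p(0) = 0.08446. Require 1/(1 + K_p·0.08446) = 0.01, so 1 + 0.08446·K_p = 100.
K_p = (100 − 1)/0.08446 = 1170.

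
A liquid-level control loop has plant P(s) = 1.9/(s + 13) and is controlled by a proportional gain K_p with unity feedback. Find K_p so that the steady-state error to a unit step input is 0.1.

Steady-state error for a unit step on this type-0 loop is 1/(1 + K_p·P(0)).
P(0) = 0.1462. Require 1/(1 + K_p·0.1462) = 0.1, so 1 + 0.1462·K_p = 10.
K_p = (10 − 1)/0.1462 = 61.6.

K_p = 61.6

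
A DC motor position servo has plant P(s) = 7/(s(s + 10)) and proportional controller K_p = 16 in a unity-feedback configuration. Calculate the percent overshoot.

18.6%

Closed-loop characteristic equation: s² + 10s + 112 = 0, so ω_n = 10.58 rad/s and ζ = 10/(2·10.58) = 0.4725.
%OS = 100·exp(−πζ/√(1−ζ²)) = 100·exp(−π·0.4725/√0.7768) = 18.6%.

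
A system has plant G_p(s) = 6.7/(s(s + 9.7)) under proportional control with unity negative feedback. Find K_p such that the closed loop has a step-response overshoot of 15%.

From %OS = 100·exp(−πζ/√(1−ζ²)) = 15%, ζ = −ln(0.15)/√(π²+ln²(0.15)) = 0.5169.
Characteristic equation s² + 9.7s + 6.7K_p = 0 gives ζ = 9.7/(2√(6.7K_p)).
Setting ζ = 0.5169: √(6.7K_p) = 9.7/(2·0.5169) = 9.382, so K_p = 88.03/6.7 = 13.1.

K_p = 13.1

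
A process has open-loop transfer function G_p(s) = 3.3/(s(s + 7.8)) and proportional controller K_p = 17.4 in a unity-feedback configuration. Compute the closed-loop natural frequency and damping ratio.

With unity feedback the closed-loop characteristic equation is s² + 7.8s + 17.4·3.3 = s² + 7.8s + 57.42 = 0.
So ω_n² = 57.42 ⇒ ω_n = 7.578 rad/s, and ζ = 7.8/(2ω_n) = 0.515.

ω_n = 7.58 rad/s, ζ = 0.515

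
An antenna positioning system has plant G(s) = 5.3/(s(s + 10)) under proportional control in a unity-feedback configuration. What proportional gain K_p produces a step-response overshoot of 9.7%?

K_p = 13.3

From %OS = 100·exp(−πζ/√(1−ζ²)) = 9.7%, ζ = −ln(0.097)/√(π²+ln²(0.097)) = 0.5962.
Characteristic equation s² + 10s + 5.3K_p = 0 gives ζ = 10/(2√(5.3K_p)).
Setting ζ = 0.5962: √(5.3K_p) = 10/(2·0.5962) = 8.386, so K_p = 70.33/5.3 = 13.3.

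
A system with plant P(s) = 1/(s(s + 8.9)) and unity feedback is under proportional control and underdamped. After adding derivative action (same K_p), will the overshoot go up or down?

decrease

With PD the characteristic equation becomes s² + (a + K·K_d)s + K·K_p = 0; the damping term grows, ζ rises, overshoot falls.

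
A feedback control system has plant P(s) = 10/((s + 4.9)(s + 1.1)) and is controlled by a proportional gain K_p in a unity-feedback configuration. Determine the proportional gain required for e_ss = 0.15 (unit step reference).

For a type-0 loop with proportional control, e_ss = 1/(1 + K_p·P(0)).
P(0) = 1.855. Require 1/(1 + K_p·1.855) = 0.15, so 1 + 1.855·K_p = 6.667.
K_p = (6.667 − 1)/1.855 = 3.05.

K_p = 3.05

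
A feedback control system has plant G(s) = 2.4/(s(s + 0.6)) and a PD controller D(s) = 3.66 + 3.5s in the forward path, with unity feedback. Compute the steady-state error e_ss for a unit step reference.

0

The open loop D(s)G(s) has a pole at the origin (type 1), so the static position error constant is infinite and e_ss = 1/(1+∞) = 0.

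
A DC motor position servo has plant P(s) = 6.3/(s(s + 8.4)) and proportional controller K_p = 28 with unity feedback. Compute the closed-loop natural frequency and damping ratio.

ω_n = 13.3 rad/s, ζ = 0.316

The closed-loop denominator is s(s+8.4) + 28·6.3 = s² + 8.4s + 176.4.
Matching s² + 2ζω_n s + ω_n²: ω_n = √176.4 = 13.28 rad/s and 2ζω_n = 8.4, so ζ = 8.4/(2·13.28) = 0.316.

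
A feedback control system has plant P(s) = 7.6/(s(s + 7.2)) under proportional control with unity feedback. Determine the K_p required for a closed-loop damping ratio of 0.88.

Closed-loop characteristic equation: s² + 7.2s + K_p·7.6 = 0.
So ω_n = √(7.6K_p) and 2ζω_n = 7.2, giving ζ = 7.2/(2√(7.6K_p)).
Setting ζ = 0.88: √(7.6K_p) = 7.2/(2·0.88) = 4.091, so K_p = 16.74/7.6 = 2.2.

K_p = 2.2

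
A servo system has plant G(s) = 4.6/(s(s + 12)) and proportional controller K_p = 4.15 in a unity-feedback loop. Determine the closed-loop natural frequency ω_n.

ω_n = 4.37 rad/s

With unity feedback the closed-loop characteristic equation is s² + 12s + 4.15·4.6 = s² + 12s + 19.09 = 0.
Matching s² + 2ζω_n s + ω_n²: ω_n = √19.09 = 4.369 rad/s and 2ζω_n = 12, so ζ = 12/(2·4.369) = 1.37.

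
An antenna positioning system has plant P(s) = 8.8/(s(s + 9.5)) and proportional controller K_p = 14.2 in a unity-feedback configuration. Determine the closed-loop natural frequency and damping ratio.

ω_n = 11.2 rad/s, ζ = 0.425

1 + K_p·P(s) = 0 gives s² + 9.5s + 125 = 0.
So ω_n² = 125 ⇒ ω_n = 11.18 rad/s, and ζ = 9.5/(2ω_n) = 0.425.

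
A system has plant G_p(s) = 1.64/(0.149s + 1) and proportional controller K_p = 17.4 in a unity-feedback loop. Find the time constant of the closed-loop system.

τ = 0.00504 s

Closed loop: T(s) = K_p·G_p/(1+K_p·G_p) = 28.54/(0.149s + 1 + 28.54), with pole at s = −(1 + 28.54)/0.149 = −198.2.
Closed-loop time constant τ = 1/198.2 = 0.00504 s.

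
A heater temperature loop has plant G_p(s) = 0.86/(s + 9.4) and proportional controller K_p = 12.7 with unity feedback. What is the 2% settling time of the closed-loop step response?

T_s ≈ 0.197 s

Closed-loop transfer function: T(s) = K_p·G_p(s)/(1 + K_p·G_p(s)) = 10.92/(s + 9.4 + 10.92) = 10.92/(s + 20.32).
Time constant τ = 1/20.32 = 0.04921 s, so the 2% settling time is about 4τ = 0.197 s.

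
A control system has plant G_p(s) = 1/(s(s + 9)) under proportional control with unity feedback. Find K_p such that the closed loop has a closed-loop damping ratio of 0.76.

K_p = 35.1

Closed-loop characteristic equation: s² + 9s + K_p·1 = 0.
So ω_n = √(1K_p) and 2ζω_n = 9, giving ζ = 9/(2√(1K_p)).
Setting ζ = 0.76: √(1K_p) = 9/(2·0.76) = 5.921, so K_p = 35.06/1 = 35.1.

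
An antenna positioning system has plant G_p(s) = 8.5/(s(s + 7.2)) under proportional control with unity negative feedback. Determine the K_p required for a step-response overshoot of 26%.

From %OS = 100·exp(−πζ/√(1−ζ²)) = 26%, ζ = −ln(0.26)/√(π²+ln²(0.26)) = 0.3941.
Characteristic equation s² + 7.2s + 8.5K_p = 0 gives ζ = 7.2/(2√(8.5K_p)).
Setting ζ = 0.3941: √(8.5K_p) = 7.2/(2·0.3941) = 9.135, so K_p = 83.45/8.5 = 9.82.

K_p = 9.82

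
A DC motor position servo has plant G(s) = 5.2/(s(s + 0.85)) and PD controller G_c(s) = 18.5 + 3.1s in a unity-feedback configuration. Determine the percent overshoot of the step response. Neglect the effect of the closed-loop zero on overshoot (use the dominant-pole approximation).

Forward path: (18.5 + 3.1s)·5.2/(s(s+0.85)). The closed-loop characteristic equation is s² + (0.85 + 5.2·3.1)s + 5.2·18.5 = 0.
That is s² + 16.97s + 96.2 = 0, so ω_n = 9.808 rad/s and ζ = 16.97/(2·9.808) = 0.8651.
%OS = 100·exp(−πζ/√(1−ζ²)) = 0.444%.

0.444%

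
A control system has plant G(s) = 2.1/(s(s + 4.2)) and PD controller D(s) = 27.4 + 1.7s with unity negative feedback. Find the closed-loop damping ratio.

Forward path: (27.4 + 1.7s)·2.1/(s(s+4.2)). The closed-loop characteristic equation is s² + (4.2 + 2.1·1.7)s + 2.1·27.4 = 0.
That is s² + 7.77s + 57.54 = 0, so ω_n = 7.586 rad/s and ζ = 7.77/(2·7.586) = 0.5122.

ζ = 0.512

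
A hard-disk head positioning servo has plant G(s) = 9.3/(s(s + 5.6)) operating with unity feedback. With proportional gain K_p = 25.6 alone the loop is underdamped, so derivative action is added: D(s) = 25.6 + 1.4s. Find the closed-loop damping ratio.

Forward path: (25.6 + 1.4s)·9.3/(s(s+5.6)). The closed-loop characteristic equation is s² + (5.6 + 9.3·1.4)s + 9.3·25.6 = 0.
That is s² + 18.62s + 238.1 = 0, so ω_n = 15.43 rad/s and ζ = 18.62/(2·15.43) = 0.6034.

ζ = 0.603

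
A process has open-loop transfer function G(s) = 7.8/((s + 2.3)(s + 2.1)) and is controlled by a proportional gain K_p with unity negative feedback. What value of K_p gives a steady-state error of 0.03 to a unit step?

Steady-state error for a unit step on this type-0 loop is 1/(1 + K_p·G(0)).
G(0) = 1.615. Require 1/(1 + K_p·1.615) = 0.03, so 1 + 1.615·K_p = 33.33.
K_p = (33.33 − 1)/1.615 = 20.

K_p = 20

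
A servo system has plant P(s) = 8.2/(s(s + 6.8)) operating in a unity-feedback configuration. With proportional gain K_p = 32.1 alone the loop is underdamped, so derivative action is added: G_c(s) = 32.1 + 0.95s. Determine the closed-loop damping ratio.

Forward path: (32.1 + 0.95s)·8.2/(s(s+6.8)). The closed-loop characteristic equation is s² + (6.8 + 8.2·0.95)s + 8.2·32.1 = 0.
That is s² + 14.59s + 263.2 = 0, so ω_n = 16.22 rad/s and ζ = 14.59/(2·16.22) = 0.4496.

ζ = 0.45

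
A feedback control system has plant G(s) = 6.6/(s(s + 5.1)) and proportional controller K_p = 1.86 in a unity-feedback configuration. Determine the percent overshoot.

The closed-loop denominator s² + 5.1s + 12.28 gives ω_n = √12.28 = 3.504 and ζ = 5.1/(2ω_n) = 0.7278.
%OS = 100·exp(−πζ/√(1−ζ²)) = 100·exp(−π·0.7278/√0.4703) = 3.56%.

3.56%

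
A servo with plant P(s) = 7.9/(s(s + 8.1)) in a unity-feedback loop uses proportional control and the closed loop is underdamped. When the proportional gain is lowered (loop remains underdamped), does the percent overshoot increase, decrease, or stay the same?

ζ = 8.1/(2√(7.9K_p)) rises as K_p falls; higher damping means less overshoot.

decrease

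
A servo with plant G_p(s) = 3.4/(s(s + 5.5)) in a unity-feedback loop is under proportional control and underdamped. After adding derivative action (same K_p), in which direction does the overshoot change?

decrease

With PD the characteristic equation becomes s² + (a + K·K_d)s + K·K_p = 0; the damping term grows, ζ rises, overshoot falls.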